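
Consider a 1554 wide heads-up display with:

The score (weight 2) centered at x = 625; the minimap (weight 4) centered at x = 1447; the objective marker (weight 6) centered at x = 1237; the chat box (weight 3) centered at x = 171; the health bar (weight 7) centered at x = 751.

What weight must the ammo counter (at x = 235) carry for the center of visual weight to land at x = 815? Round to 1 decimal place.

w ≈ 4.0

Known weights sum to 2 + 4 + 6 + 3 + 7 = 22; their moment is 2·625 + 4·1447 + 6·1237 + 3·171 + 7·751 = 20230.
Balance at x = 815 requires (20230 + w·235) / (22 + w) = 815.
Solving: w = (815·22 − 20230) / (235 − 815) = -2300 / -580 ≈ 3.97.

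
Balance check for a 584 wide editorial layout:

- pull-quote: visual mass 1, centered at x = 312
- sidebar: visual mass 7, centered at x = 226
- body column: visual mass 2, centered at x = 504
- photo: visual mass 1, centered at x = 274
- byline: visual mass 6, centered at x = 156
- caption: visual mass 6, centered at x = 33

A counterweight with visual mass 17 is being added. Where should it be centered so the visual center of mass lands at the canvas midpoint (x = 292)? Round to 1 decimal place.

After adding the counterweight, total weight = 1 + 7 + 2 + 1 + 6 + 6 + 17 = 40.
x: target moment 40×292 = 11680; current 1·312 + 7·226 + 2·504 + 1·274 + 6·156 + 6·33 = 4310; the counterweight supplies 7370, so x = 7370/17 ≈ 433.53.

x ≈ 433.5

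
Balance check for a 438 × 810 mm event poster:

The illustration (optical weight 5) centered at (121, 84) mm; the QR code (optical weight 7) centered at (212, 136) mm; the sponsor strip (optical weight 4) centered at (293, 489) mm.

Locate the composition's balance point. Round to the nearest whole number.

(204, 208)

Total weight = 5 + 7 + 4 = 16.
x: (5·121 + 7·212 + 4·293) / 16 = 3261 / 16 ≈ 203.81
y: (5·84 + 7·136 + 4·489) / 16 = 3328 / 16 ≈ 208.00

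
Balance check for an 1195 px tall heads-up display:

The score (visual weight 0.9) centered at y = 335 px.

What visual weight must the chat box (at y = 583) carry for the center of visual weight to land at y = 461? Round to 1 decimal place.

Known: weight 0.9 with moment 0.9·335 = 301.5.
Set Σw·y/Σw = 461: (301.5 + 583w) = 461·(0.9 + w).
Rearranging, w·(583 − 461) = 461·0.9 − 301.5 = 113.4, so w ≈ 113.4/122 = 0.93.

w ≈ 0.9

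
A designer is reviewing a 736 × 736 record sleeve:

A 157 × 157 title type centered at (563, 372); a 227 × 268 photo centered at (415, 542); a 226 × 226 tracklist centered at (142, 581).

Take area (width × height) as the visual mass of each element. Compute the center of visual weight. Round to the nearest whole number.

Areas: title type 157·157 = 24649, photo 227·268 = 60836, tracklist 226·226 = 51076. Total weight = 136561.
x: (24649·563 + 60836·415 + 51076·142) / 136561 = 46377119 / 136561 ≈ 339.61
y: (24649·372 + 60836·542 + 51076·581) / 136561 = 71817696 / 136561 ≈ 525.90

(340, 526)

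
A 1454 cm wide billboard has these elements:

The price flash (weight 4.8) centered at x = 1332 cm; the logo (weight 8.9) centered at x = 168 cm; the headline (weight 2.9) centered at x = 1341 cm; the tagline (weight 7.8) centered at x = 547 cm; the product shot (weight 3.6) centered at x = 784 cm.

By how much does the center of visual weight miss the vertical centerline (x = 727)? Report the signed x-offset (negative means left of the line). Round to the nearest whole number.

Total weight = 4.8 + 8.9 + 2.9 + 7.8 + 3.6 = 28.0.
Σw·x = 4.8·1332 + 8.9·168 + 2.9·1341 + 7.8·547 + 3.6·784 = 18866.7, so x̄ = 18866.7/28.0 ≈ 673.81.
Against x = 727, that's 673.81 − 727 = -53.19.

≈ -53 cm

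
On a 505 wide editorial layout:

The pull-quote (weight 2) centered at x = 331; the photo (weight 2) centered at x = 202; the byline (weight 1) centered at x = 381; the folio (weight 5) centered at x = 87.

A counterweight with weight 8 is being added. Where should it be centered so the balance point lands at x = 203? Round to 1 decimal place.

New total weight: (2 + 2 + 1 + 5) + 8 = 18.
x: need Σw·x = 18·203 = 3654. Existing = 2·331 + 2·202 + 1·381 + 5·87 = 1882. Remainder 1772 / 8 ≈ 221.50.

x ≈ 221.5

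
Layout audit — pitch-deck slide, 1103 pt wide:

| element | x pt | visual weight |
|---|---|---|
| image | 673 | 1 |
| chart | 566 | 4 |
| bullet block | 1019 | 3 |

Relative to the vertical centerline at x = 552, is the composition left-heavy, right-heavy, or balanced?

Σw = 1 + 4 + 3 = 8.
x-moment: 1·673 + 4·566 + 3·1019 = 5994; centroid 5994/8 ≈ 749.25.
749.2 lies right of the midline 552, so the layout is right-heavy.

right-heavy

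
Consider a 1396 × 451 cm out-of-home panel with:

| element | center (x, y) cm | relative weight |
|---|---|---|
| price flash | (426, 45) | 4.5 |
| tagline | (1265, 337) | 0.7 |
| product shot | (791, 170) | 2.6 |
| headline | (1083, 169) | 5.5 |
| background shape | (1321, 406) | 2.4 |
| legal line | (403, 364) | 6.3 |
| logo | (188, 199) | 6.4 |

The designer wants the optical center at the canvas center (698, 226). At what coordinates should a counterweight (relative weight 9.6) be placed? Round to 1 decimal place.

With the counterweight, Σw becomes 4.5 + 0.7 + 2.6 + 5.5 + 2.4 + 6.3 + 6.4 + 9.6 = 38.0.
x: target moment 38.0×698 = 26524.0; current 4.5·426 + 0.7·1265 + 2.6·791 + 5.5·1083 + 2.4·1321 + 6.3·403 + 6.4·188 = 17728.1; the counterweight supplies 8795.9, so x = 8795.9/9.6 ≈ 916.24.
y: target moment 38.0×226 = 8588.0; current 4.5·45 + 0.7·337 + 2.6·170 + 5.5·169 + 2.4·406 + 6.3·364 + 6.4·199 = 6351.1; the counterweight supplies 2236.9, so y = 2236.9/9.6 ≈ 233.01.

(916.2, 233.0)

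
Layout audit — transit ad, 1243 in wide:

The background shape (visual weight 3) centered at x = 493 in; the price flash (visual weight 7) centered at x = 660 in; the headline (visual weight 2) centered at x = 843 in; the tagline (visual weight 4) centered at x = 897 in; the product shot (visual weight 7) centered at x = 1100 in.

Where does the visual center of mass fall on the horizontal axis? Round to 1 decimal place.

x ≈ 829.3

Weights sum to 3 + 7 + 2 + 4 + 7 = 23.
x: (3·493 + 7·660 + 2·843 + 4·897 + 7·1100) / 23 = 19073 / 23 ≈ 829.26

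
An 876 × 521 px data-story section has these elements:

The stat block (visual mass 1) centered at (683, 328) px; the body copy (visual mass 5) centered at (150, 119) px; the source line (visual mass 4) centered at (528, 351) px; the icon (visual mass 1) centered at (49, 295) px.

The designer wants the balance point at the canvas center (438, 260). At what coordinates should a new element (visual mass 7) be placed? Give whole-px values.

(613, 294)

After adding the new element, total weight = 1 + 5 + 4 + 1 + 7 = 18.
x: target moment 18×438 = 7884; current 1·683 + 5·150 + 4·528 + 1·49 = 3594; the new element supplies 4290, so x = 4290/7 ≈ 612.86.
y: target moment 18×260 = 4680; current 1·328 + 5·119 + 4·351 + 1·295 = 2622; the new element supplies 2058, so y = 2058/7 ≈ 294.00.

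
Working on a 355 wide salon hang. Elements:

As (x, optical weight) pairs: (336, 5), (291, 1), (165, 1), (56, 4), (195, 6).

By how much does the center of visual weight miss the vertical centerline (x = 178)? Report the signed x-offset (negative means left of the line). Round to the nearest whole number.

Weights sum to 5 + 1 + 1 + 4 + 6 = 17.
Σw·x = 5·336 + 1·291 + 1·165 + 4·56 + 6·195 = 3530, so x̄ = 3530/17 ≈ 207.65.
Against x = 178, that's 207.65 − 178 = 29.65.

≈ 30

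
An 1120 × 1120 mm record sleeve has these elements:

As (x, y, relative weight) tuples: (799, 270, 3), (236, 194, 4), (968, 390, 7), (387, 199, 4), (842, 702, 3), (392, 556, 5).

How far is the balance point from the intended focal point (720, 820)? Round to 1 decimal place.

Total weight = 3 + 4 + 7 + 4 + 3 + 5 = 26.
x-moment: 3·799 + 4·236 + 7·968 + 4·387 + 3·842 + 5·392 = 16151; centroid 16151/26 ≈ 621.19.
y-moment: 3·270 + 4·194 + 7·390 + 4·199 + 3·702 + 5·556 = 9998; centroid 9998/26 ≈ 384.54.
Relative to (720, 820): Δ = (-98.81, -435.46); |Δ| = √(-98.81² + -435.46²) ≈ 446.53.

≈ 446.5 mm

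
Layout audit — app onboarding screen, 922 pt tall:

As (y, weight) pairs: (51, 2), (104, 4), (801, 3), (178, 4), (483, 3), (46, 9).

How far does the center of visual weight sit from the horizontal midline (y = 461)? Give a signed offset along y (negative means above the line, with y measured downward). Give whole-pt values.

≈ -241 pt

Σw = 2 + 4 + 3 + 4 + 3 + 9 = 25.
y-moment: 2·51 + 4·104 + 3·801 + 4·178 + 3·483 + 9·46 = 5496; centroid 5496/25 ≈ 219.84.
Difference: 219.84 − 461 ≈ -241.16.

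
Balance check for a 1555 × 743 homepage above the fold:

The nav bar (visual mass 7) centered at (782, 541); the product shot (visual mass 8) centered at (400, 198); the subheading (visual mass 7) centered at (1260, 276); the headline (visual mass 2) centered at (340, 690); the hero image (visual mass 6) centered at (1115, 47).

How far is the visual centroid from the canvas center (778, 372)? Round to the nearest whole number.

Weights sum to 7 + 8 + 7 + 2 + 6 = 30.
x: (7·782 + 8·400 + 7·1260 + 2·340 + 6·1115) / 30 = 24864 / 30 ≈ 828.80
y: (7·541 + 8·198 + 7·276 + 2·690 + 6·47) / 30 = 8965 / 30 ≈ 298.83
Offset from (778, 372): Δx ≈ 50.80, Δy ≈ -73.17; distance = √(Δx² + Δy²) ≈ 89.07.

≈ 89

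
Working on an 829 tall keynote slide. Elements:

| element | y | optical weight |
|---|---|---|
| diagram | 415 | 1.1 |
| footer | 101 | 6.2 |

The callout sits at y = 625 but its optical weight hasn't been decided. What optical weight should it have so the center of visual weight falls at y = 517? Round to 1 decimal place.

Known weights sum to 1.1 + 6.2 = 7.3; their moment is 1.1·415 + 6.2·101 = 1082.7.
For the centroid to hit 517: (1082.7 + w·625) / (7.3 + w) = 517.
Solving: w = (517·7.3 − 1082.7) / (625 − 517) = 2691.4 / 108 ≈ 24.92.

w ≈ 24.9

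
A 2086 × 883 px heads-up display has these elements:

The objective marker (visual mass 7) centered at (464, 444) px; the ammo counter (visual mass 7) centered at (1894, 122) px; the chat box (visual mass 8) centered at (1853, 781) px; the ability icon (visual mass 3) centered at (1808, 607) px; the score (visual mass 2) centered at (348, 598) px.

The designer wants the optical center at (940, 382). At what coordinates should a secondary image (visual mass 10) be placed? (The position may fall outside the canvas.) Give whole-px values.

New total weight: (7 + 7 + 8 + 3 + 2) + 10 = 37.
Along x: (37450 + 10·x) / 37 = 940 (existing moment 7·464 + 7·1894 + 8·1853 + 3·1808 + 2·348 = 37450) ⇒ x = (34780 − 37450) / 10 ≈ -267.00.
Along y: (13227 + 10·y) / 37 = 382 (existing moment 7·444 + 7·122 + 8·781 + 3·607 + 2·598 = 13227) ⇒ y = (14134 − 13227) / 10 ≈ 90.70.

(-267, 91)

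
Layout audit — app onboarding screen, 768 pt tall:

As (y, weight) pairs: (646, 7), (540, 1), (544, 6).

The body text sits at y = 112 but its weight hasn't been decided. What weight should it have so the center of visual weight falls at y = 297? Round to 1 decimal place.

w ≈ 22.5

Known weights sum to 7 + 1 + 6 = 14; their moment is 7·646 + 1·540 + 6·544 = 8326.
Set Σw·y/Σw = 297: (8326 + 112w) = 297·(14 + w).
Rearranging, w·(112 − 297) = 297·14 − 8326 = -4168, so w ≈ -4168/-185 = 22.53.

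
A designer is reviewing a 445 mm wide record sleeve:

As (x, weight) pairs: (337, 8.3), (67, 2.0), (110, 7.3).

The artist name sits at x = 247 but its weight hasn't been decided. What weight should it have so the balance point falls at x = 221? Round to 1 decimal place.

w ≈ 6.0

Existing Σw = 17.6 (8.3 + 2.0 + 7.3); existing moment 8.3·337 + 2.0·67 + 7.3·110 = 3734.1.
Balance at x = 221 requires (3734.1 + w·247) / (17.6 + w) = 221.
Rearranging, w·(247 − 221) = 221·17.6 − 3734.1 = 155.5, so w ≈ 155.5/26 = 5.98.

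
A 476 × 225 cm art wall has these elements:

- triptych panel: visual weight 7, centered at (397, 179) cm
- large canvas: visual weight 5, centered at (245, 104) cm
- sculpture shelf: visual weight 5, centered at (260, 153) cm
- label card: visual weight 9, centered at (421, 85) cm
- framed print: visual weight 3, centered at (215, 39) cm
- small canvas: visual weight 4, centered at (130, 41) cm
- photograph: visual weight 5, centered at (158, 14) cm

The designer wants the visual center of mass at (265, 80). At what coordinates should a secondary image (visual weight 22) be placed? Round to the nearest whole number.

With the secondary image, Σw becomes 7 + 5 + 5 + 9 + 3 + 4 + 5 + 22 = 60.
x: target moment 60×265 = 15900; current 7·397 + 5·245 + 5·260 + 9·421 + 3·215 + 4·130 + 5·158 = 11048; the secondary image supplies 4852, so x = 4852/22 ≈ 220.55.
y: target moment 60×80 = 4800; current 7·179 + 5·104 + 5·153 + 9·85 + 3·39 + 4·41 + 5·14 = 3654; the secondary image supplies 1146, so y = 1146/22 ≈ 52.09.

(221, 52)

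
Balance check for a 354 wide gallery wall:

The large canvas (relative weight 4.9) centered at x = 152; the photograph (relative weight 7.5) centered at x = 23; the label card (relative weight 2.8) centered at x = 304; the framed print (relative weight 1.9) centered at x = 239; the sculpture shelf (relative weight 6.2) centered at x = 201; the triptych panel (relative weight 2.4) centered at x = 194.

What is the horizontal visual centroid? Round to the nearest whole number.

Weights sum to 4.9 + 7.5 + 2.8 + 1.9 + 6.2 + 2.4 = 25.7.
x: (4.9·152 + 7.5·23 + 2.8·304 + 1.9·239 + 6.2·201 + 2.4·194) / 25.7 = 3934.4 / 25.7 ≈ 153.09

x ≈ 153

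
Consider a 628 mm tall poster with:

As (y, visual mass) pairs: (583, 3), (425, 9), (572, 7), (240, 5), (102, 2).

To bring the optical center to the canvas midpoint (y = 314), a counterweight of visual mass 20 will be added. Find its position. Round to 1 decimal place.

y ≈ 173.1

New total weight: (3 + 9 + 7 + 5 + 2) + 20 = 46.
y: target moment 46×314 = 14444; current 3·583 + 9·425 + 7·572 + 5·240 + 2·102 = 10982; the counterweight supplies 3462, so y = 3462/20 ≈ 173.10.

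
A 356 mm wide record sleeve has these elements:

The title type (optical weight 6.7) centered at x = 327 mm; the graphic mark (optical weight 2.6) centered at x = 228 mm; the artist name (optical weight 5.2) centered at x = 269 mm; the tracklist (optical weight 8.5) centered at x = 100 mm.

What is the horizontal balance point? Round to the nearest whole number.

x ≈ 219

Weights sum to 6.7 + 2.6 + 5.2 + 8.5 = 23.0.
Σw·x = 6.7·327 + 2.6·228 + 5.2·269 + 8.5·100 = 5032.5, so x̄ = 5032.5/23.0 ≈ 218.80.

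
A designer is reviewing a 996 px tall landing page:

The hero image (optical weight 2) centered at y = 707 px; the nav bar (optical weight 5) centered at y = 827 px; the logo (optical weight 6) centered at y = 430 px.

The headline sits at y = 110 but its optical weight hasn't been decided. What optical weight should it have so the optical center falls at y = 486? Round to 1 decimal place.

w ≈ 4.8

Fixed elements: Σw = 2 + 5 + 6 = 13, Σw·y = 2·707 + 5·827 + 6·430 = 8129.
Balance at y = 486 requires (8129 + w·110) / (13 + w) = 486.
So w = (486·13 − 8129)/(110 − 486) = -1811/-376 ≈ 4.82.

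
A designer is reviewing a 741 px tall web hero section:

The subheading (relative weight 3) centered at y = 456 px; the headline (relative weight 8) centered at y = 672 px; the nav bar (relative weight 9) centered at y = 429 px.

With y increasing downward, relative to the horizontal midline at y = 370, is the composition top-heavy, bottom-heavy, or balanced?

bottom-heavy

Weights sum to 3 + 8 + 9 = 20.
y: (3·456 + 8·672 + 9·429) / 20 = 10605 / 20 ≈ 530.25
Since 530.2 is below (larger y than) 370, the composition reads bottom-heavy.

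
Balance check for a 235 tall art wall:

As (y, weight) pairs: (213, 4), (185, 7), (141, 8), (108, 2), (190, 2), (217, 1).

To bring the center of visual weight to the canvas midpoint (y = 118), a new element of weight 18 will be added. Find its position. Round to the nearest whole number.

After adding the new element, total weight = 4 + 7 + 8 + 2 + 2 + 1 + 18 = 42.
y: need Σw·y = 42·118 = 4956. Existing = 4·213 + 7·185 + 8·141 + 2·108 + 2·190 + 1·217 = 4088. Remainder 868 / 18 ≈ 48.22.

y ≈ 48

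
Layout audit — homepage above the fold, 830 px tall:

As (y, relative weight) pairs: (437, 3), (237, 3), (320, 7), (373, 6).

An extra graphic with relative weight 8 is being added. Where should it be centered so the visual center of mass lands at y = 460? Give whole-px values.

After adding the extra graphic, total weight = 3 + 3 + 7 + 6 + 8 = 27.
y: target moment 27×460 = 12420; current 3·437 + 3·237 + 7·320 + 6·373 = 6500; the extra graphic supplies 5920, so y = 5920/8 ≈ 740.00.

y ≈ 740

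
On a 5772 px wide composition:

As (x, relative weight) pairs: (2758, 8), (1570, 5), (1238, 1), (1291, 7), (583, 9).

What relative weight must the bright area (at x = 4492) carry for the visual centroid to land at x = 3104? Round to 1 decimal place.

w ≈ 34.4

Existing Σw = 30 (8 + 5 + 1 + 7 + 9); existing moment 8·2758 + 5·1570 + 1·1238 + 7·1291 + 9·583 = 45436.
Balance at x = 3104 requires (45436 + w·4492) / (30 + w) = 3104.
Solving: w = (3104·30 − 45436) / (4492 − 3104) = 47684 / 1388 ≈ 34.35.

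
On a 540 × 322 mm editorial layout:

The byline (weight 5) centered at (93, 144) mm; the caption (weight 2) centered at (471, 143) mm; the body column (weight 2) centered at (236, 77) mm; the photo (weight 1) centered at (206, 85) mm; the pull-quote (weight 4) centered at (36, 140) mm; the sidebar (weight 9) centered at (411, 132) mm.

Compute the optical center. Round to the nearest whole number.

Total weight = 5 + 2 + 2 + 1 + 4 + 9 = 23.
x: moment 5928 / weight 23 ≈ 257.74
y: moment 2993 / weight 23 ≈ 130.13

(258, 130)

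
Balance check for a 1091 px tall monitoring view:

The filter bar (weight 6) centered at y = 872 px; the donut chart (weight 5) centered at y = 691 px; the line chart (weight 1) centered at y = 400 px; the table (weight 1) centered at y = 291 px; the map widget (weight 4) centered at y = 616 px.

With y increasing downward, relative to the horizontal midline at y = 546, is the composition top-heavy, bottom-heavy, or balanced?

bottom-heavy

Weights sum to 6 + 5 + 1 + 1 + 4 = 17.
y-moment: 6·872 + 5·691 + 1·400 + 1·291 + 4·616 = 11842; centroid 11842/17 ≈ 696.59.
696.6 lies below (larger y than) the midline 546, so the layout is bottom-heavy.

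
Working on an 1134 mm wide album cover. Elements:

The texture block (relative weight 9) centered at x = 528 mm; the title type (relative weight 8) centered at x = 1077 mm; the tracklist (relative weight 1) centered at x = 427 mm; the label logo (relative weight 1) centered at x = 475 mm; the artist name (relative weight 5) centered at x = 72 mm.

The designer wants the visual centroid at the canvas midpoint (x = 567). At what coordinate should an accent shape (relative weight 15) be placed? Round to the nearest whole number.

x ≈ 499

New total weight: (9 + 8 + 1 + 1 + 5) + 15 = 39.
Along x: (14630 + 15·x) / 39 = 567 (existing moment 9·528 + 8·1077 + 1·427 + 1·475 + 5·72 = 14630) ⇒ x = (22113 − 14630) / 15 ≈ 498.87.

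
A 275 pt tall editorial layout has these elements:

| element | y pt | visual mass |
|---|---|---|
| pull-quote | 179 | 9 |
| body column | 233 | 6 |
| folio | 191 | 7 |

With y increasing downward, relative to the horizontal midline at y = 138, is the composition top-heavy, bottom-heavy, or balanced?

Σw = 9 + 6 + 7 = 22.
Σw·y = 9·179 + 6·233 + 7·191 = 4346, so ȳ = 4346/22 ≈ 197.55.
197.5 vs midline 138 → bottom-heavy.

bottom-heavy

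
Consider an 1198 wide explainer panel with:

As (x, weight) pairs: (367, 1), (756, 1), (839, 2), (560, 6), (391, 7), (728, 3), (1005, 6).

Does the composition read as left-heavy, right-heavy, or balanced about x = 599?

right-heavy

Total weight = 1 + 1 + 2 + 6 + 7 + 3 + 6 = 26.
x: moment 17112 / weight 26 ≈ 658.15
Since 658.2 is right of 599, the composition reads right-heavy.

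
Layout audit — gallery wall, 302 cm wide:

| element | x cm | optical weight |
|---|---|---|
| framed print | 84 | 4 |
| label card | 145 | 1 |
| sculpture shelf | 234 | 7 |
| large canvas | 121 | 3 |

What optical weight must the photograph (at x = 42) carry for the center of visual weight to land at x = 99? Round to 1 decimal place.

Known weights sum to 4 + 1 + 7 + 3 = 15; their moment is 4·84 + 1·145 + 7·234 + 3·121 = 2482.
For the centroid to hit 99: (2482 + w·42) / (15 + w) = 99.
Solving: w = (99·15 − 2482) / (42 − 99) = -997 / -57 ≈ 17.49.

w ≈ 17.5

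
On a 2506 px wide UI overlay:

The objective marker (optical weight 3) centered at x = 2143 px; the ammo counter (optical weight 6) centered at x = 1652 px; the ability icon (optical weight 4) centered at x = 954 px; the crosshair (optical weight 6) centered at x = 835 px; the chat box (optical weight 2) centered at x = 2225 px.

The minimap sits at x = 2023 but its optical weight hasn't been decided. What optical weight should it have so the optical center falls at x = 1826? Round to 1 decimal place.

Existing Σw = 21 (3 + 6 + 4 + 6 + 2); existing moment 3·2143 + 6·1652 + 4·954 + 6·835 + 2·2225 = 29617.
Set Σw·x/Σw = 1826: (29617 + 2023w) = 1826·(21 + w).
Rearranging, w·(2023 − 1826) = 1826·21 − 29617 = 8729, so w ≈ 8729/197 = 44.31.

w ≈ 44.3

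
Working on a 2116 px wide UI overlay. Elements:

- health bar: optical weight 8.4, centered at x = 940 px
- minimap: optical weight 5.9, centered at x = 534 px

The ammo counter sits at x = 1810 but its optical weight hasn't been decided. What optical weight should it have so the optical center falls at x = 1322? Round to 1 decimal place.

Known weights sum to 8.4 + 5.9 = 14.3; their moment is 8.4·940 + 5.9·534 = 11046.6.
Balance at x = 1322 requires (11046.6 + w·1810) / (14.3 + w) = 1322.
Solving: w = (1322·14.3 − 11046.6) / (1810 − 1322) = 7858.0 / 488 ≈ 16.10.

w ≈ 16.1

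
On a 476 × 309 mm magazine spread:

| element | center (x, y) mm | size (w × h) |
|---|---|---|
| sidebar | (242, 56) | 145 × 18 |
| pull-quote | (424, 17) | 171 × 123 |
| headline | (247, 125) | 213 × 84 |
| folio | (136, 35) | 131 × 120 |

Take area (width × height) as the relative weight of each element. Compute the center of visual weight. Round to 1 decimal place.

(281.3, 57.5)

Areas → weights: sidebar 145·18 = 2610, pull-quote 171·123 = 21033, headline 213·84 = 17892, folio 131·120 = 15720; Σw = 57255.
x-moment: 2610·242 + 21033·424 + 17892·247 + 15720·136 = 16106856; centroid 16106856/57255 ≈ 281.32.
y-moment: 2610·56 + 21033·17 + 17892·125 + 15720·35 = 3290421; centroid 3290421/57255 ≈ 57.47.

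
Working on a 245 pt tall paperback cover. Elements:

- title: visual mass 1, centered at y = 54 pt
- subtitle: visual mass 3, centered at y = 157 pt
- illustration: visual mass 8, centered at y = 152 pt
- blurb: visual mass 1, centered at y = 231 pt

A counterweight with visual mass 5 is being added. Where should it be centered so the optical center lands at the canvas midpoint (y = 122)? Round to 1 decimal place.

y ≈ 44.8

New total weight: (1 + 3 + 8 + 1) + 5 = 18.
Along y: (1972 + 5·y) / 18 = 122 (existing moment 1·54 + 3·157 + 8·152 + 1·231 = 1972) ⇒ y = (2196 − 1972) / 5 ≈ 44.80.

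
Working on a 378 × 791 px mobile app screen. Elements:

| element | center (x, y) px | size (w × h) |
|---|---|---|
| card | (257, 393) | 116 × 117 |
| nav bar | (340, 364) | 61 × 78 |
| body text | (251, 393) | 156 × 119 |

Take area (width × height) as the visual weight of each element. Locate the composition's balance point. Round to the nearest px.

(265, 389)

Areas → weights: card 116·117 = 13572, nav bar 61·78 = 4758, body text 156·119 = 18564; Σw = 36894.
x: (13572·257 + 4758·340 + 18564·251) / 36894 = 9765288 / 36894 ≈ 264.68
y: (13572·393 + 4758·364 + 18564·393) / 36894 = 14361360 / 36894 ≈ 389.26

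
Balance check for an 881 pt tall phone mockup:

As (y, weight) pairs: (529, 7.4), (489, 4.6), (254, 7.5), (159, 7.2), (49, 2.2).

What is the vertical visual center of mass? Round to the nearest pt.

y ≈ 323

Total weight = 7.4 + 4.6 + 7.5 + 7.2 + 2.2 = 28.9.
y-moment: 7.4·529 + 4.6·489 + 7.5·254 + 7.2·159 + 2.2·49 = 9321.6; centroid 9321.6/28.9 ≈ 322.55.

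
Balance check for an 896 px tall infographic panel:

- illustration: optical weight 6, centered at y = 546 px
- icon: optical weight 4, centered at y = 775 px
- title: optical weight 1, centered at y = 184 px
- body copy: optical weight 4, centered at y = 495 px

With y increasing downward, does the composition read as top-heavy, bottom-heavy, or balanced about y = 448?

bottom-heavy

Weights sum to 6 + 4 + 1 + 4 = 15.
Σw·y = 6·546 + 4·775 + 1·184 + 4·495 = 8540, so ȳ = 8540/15 ≈ 569.33.
569.3 vs midline 448 → bottom-heavy.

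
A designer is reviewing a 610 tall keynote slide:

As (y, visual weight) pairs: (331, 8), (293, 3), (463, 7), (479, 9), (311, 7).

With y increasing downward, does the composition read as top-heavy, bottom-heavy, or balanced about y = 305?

bottom-heavy

Σw = 8 + 3 + 7 + 9 + 7 = 34.
y-moment: 8·331 + 3·293 + 7·463 + 9·479 + 7·311 = 13256; centroid 13256/34 ≈ 389.88.
389.9 lies below (larger y than) the midline 305, so the layout is bottom-heavy.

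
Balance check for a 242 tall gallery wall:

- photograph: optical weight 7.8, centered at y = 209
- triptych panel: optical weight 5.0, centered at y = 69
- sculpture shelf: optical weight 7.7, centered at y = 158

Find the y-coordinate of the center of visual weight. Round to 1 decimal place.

Total weight = 7.8 + 5.0 + 7.7 = 20.5.
y: (7.8·209 + 5.0·69 + 7.7·158) / 20.5 = 3191.8 / 20.5 ≈ 155.70

y ≈ 155.7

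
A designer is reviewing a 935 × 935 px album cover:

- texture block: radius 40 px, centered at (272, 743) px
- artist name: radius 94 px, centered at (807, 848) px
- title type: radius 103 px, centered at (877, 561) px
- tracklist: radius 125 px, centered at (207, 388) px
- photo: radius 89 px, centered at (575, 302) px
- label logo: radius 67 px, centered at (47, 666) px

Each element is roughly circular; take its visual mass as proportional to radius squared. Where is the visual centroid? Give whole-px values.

r² weights: texture block 40² = 1600, artist name 94² = 8836, title type 103² = 10609, tracklist 125² = 15625, photo 89² = 7921, label logo 67² = 4489. Total = 49080.
x: moment 24869878 / weight 49080 ≈ 506.72
Σw·y = 26077693; ȳ = 26077693/49080 ≈ 531.33.

(507, 531)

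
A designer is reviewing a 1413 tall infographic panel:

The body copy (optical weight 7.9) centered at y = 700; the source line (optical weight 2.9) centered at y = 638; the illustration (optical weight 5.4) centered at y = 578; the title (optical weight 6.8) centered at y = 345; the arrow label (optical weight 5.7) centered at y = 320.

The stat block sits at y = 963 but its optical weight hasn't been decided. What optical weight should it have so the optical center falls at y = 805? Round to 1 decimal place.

Fixed elements: Σw = 7.9 + 2.9 + 5.4 + 6.8 + 5.7 = 28.7, Σw·y = 7.9·700 + 2.9·638 + 5.4·578 + 6.8·345 + 5.7·320 = 14671.4.
Balance at y = 805 requires (14671.4 + w·963) / (28.7 + w) = 805.
Rearranging, w·(963 − 805) = 805·28.7 − 14671.4 = 8432.1, so w ≈ 8432.1/158 = 53.37.

w ≈ 53.4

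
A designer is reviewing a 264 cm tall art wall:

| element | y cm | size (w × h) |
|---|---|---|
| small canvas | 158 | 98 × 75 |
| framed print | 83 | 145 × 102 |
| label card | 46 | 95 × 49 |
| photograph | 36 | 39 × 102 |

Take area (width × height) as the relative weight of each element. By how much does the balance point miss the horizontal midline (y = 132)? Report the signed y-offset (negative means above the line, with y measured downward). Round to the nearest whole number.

≈ -43 cm

Areas: small canvas 98·75 = 7350, framed print 145·102 = 14790, label card 95·49 = 4655, photograph 39·102 = 3978. Total weight = 30773.
Σw·y = 7350·158 + 14790·83 + 4655·46 + 3978·36 = 2746208, so ȳ = 2746208/30773 ≈ 89.24.
Difference: 89.24 − 132 ≈ -42.76.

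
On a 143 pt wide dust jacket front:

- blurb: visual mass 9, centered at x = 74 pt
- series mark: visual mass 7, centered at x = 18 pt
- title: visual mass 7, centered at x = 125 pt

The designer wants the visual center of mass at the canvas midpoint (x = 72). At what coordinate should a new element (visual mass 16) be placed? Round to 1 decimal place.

x ≈ 71.3

New total weight: (9 + 7 + 7) + 16 = 39.
x: need Σw·x = 39·72 = 2808. Existing = 9·74 + 7·18 + 7·125 = 1667. Remainder 1141 / 16 ≈ 71.31.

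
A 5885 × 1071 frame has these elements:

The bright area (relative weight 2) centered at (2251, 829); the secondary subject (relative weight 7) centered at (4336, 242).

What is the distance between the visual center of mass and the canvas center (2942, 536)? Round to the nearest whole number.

Σw = 2 + 7 = 9.
x-moment: 2·2251 + 7·4336 = 34854; centroid 34854/9 ≈ 3872.67.
y-moment: 2·829 + 7·242 = 3352; centroid 3352/9 ≈ 372.44.
Offset from (2942, 536): Δx ≈ 930.67, Δy ≈ -163.56; distance = √(Δx² + Δy²) ≈ 944.93.

≈ 945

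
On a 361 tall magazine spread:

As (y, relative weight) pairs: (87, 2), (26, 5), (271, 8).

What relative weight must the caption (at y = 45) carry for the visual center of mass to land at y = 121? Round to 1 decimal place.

Fixed elements: Σw = 2 + 5 + 8 = 15, Σw·y = 2·87 + 5·26 + 8·271 = 2472.
Balance at y = 121 requires (2472 + w·45) / (15 + w) = 121.
So w = (121·15 − 2472)/(45 − 121) = -657/-76 ≈ 8.64.

w ≈ 8.6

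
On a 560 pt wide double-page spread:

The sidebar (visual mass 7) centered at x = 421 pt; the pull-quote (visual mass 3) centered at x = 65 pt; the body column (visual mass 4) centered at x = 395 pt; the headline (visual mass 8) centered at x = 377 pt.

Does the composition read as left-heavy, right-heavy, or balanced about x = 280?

right-heavy

Σw = 7 + 3 + 4 + 8 = 22.
Σw·x = 7·421 + 3·65 + 4·395 + 8·377 = 7738, so x̄ = 7738/22 ≈ 351.73.
Since 351.7 is right of 280, the composition reads right-heavy.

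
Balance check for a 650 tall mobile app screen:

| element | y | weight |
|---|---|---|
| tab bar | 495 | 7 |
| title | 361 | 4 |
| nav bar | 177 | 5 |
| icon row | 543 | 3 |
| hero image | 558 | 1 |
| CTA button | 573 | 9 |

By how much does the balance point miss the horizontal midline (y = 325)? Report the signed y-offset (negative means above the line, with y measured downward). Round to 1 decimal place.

Total weight = 7 + 4 + 5 + 3 + 1 + 9 = 29.
y-moment: 7·495 + 4·361 + 5·177 + 3·543 + 1·558 + 9·573 = 13138; centroid 13138/29 ≈ 453.03.
Offset from y = 325: 453.03 − 325 ≈ 128.03.

≈ 128.0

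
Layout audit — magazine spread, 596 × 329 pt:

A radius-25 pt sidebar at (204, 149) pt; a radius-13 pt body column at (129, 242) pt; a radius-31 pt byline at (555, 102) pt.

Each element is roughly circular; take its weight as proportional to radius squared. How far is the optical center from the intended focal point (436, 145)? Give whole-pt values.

Weights ∝ r²: sidebar 25² = 625, body column 13² = 169, byline 31² = 961; Σw = 1755.
x: (625·204 + 169·129 + 961·555) / 1755 = 682656 / 1755 ≈ 388.98
y: (625·149 + 169·242 + 961·102) / 1755 = 232045 / 1755 ≈ 132.22
Offset from (436, 145): Δx ≈ -47.02, Δy ≈ -12.78; distance = √(Δx² + Δy²) ≈ 48.73.

≈ 49 pt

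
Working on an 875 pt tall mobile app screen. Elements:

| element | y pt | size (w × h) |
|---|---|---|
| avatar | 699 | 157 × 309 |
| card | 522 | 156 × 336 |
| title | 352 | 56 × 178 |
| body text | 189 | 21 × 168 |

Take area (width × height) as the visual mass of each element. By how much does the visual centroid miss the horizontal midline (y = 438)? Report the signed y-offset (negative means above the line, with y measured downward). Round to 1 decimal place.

≈ 134.0 pt

Areas → weights: avatar 157·309 = 48513, card 156·336 = 52416, title 56·178 = 9968, body text 21·168 = 3528; Σw = 114425.
y: (48513·699 + 52416·522 + 9968·352 + 3528·189) / 114425 = 65447267 / 114425 ≈ 571.97
Difference: 571.97 − 438 ≈ 133.97.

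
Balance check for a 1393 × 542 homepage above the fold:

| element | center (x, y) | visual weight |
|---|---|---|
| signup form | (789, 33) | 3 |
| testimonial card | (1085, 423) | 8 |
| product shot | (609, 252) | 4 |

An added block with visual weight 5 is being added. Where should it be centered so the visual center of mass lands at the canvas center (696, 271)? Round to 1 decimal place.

(87.4, 185.8)

With the added block, Σw becomes 3 + 8 + 4 + 5 = 20.
x: target moment 20×696 = 13920; current 3·789 + 8·1085 + 4·609 = 13483; the added block supplies 437, so x = 437/5 ≈ 87.40.
y: target moment 20×271 = 5420; current 3·33 + 8·423 + 4·252 = 4491; the added block supplies 929, so y = 929/5 ≈ 185.80.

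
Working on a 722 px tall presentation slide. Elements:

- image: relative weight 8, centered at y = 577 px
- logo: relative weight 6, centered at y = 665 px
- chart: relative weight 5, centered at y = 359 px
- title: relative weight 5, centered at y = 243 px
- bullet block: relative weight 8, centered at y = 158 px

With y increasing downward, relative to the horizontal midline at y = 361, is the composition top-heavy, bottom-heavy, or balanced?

Total weight = 8 + 6 + 5 + 5 + 8 = 32.
Σw·y = 8·577 + 6·665 + 5·359 + 5·243 + 8·158 = 12880, so ȳ = 12880/32 ≈ 402.50.
Since 402.5 is below (larger y than) 361, the composition reads bottom-heavy.

bottom-heavy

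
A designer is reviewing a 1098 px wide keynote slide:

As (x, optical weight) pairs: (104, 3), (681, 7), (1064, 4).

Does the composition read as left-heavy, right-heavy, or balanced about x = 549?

Σw = 3 + 7 + 4 = 14.
x-moment: 3·104 + 7·681 + 4·1064 = 9335; centroid 9335/14 ≈ 666.79.
666.8 vs midline 549 → right-heavy.

right-heavy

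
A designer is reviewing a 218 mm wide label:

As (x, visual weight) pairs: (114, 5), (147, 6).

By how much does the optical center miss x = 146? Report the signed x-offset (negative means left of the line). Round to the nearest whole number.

≈ -14 mm

Total weight = 5 + 6 = 11.
Σw·x = 5·114 + 6·147 = 1452, so x̄ = 1452/11 ≈ 132.00.
Difference: 132.00 − 146 ≈ -14.00.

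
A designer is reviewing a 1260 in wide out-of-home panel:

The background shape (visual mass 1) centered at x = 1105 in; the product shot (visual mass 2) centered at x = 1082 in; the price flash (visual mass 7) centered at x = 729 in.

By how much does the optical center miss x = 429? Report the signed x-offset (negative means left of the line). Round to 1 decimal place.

Σw = 1 + 2 + 7 = 10.
x-moment: 1·1105 + 2·1082 + 7·729 = 8372; centroid 8372/10 ≈ 837.20.
Against x = 429, that's 837.20 − 429 = 408.20.

≈ 408.2 in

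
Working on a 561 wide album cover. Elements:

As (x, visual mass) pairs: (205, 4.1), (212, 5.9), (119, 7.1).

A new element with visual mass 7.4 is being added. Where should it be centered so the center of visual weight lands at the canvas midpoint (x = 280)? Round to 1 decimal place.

x ≈ 530.2

With the new element, Σw becomes 4.1 + 5.9 + 7.1 + 7.4 = 24.5.
Along x: (2936.2 + 7.4·x) / 24.5 = 280 (existing moment 4.1·205 + 5.9·212 + 7.1·119 = 2936.2) ⇒ x = (6860.0 − 2936.2) / 7.4 ≈ 530.24.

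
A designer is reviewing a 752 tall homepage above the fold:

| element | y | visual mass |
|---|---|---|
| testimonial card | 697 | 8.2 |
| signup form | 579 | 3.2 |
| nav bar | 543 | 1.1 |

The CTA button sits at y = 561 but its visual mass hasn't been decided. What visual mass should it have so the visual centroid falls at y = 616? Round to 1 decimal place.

Known weights sum to 8.2 + 3.2 + 1.1 = 12.5; their moment is 8.2·697 + 3.2·579 + 1.1·543 = 8165.5.
For the centroid to hit 616: (8165.5 + w·561) / (12.5 + w) = 616.
Solving: w = (616·12.5 − 8165.5) / (561 − 616) = -465.5 / -55 ≈ 8.46.

w ≈ 8.5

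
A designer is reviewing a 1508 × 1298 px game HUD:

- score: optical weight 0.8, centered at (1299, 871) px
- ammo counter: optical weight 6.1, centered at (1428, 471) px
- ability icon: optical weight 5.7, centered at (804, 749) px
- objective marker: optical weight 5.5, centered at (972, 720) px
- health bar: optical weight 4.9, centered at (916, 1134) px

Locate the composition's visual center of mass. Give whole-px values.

Weights sum to 0.8 + 6.1 + 5.7 + 5.5 + 4.9 = 23.0.
Σw·x = 0.8·1299 + 6.1·1428 + 5.7·804 + 5.5·972 + 4.9·916 = 24167.2, so x̄ = 24167.2/23.0 ≈ 1050.75.
Σw·y = 0.8·871 + 6.1·471 + 5.7·749 + 5.5·720 + 4.9·1134 = 17355.8, so ȳ = 17355.8/23.0 ≈ 754.60.

(1051, 755)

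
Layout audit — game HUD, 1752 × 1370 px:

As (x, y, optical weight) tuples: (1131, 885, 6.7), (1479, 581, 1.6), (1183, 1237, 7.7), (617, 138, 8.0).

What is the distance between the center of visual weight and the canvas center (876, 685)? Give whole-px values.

≈ 131 px

Weights sum to 6.7 + 1.6 + 7.7 + 8.0 = 24.0.
x-moment: 6.7·1131 + 1.6·1479 + 7.7·1183 + 8.0·617 = 23989.2; centroid 23989.2/24.0 ≈ 999.55.
y-moment: 6.7·885 + 1.6·581 + 7.7·1237 + 8.0·138 = 17488.0; centroid 17488.0/24.0 ≈ 728.67.
Relative to (876, 685): Δ = (123.55, 43.67); |Δ| = √(123.55² + 43.67²) ≈ 131.04.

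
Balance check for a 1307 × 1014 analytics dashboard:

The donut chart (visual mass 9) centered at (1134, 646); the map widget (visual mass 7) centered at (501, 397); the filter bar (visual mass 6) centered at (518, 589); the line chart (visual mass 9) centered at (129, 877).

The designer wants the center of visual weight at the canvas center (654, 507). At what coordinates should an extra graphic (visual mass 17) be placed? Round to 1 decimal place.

With the extra graphic, Σw becomes 9 + 7 + 6 + 9 + 17 = 48.
x: need Σw·x = 48·654 = 31392. Existing = 9·1134 + 7·501 + 6·518 + 9·129 = 17982. Remainder 13410 / 17 ≈ 788.82.
y: need Σw·y = 48·507 = 24336. Existing = 9·646 + 7·397 + 6·589 + 9·877 = 20020. Remainder 4316 / 17 ≈ 253.88.

(788.8, 253.9)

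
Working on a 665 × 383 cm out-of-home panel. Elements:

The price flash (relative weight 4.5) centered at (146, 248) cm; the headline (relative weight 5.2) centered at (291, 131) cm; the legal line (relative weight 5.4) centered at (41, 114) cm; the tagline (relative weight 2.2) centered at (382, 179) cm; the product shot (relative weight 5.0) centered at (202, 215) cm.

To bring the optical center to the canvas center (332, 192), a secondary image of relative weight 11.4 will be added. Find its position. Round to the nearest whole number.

(609, 227)

With the secondary image, Σw becomes 4.5 + 5.2 + 5.4 + 2.2 + 5.0 + 11.4 = 33.7.
x: need Σw·x = 33.7·332 = 11188.4. Existing = 4.5·146 + 5.2·291 + 5.4·41 + 2.2·382 + 5.0·202 = 4242.0. Remainder 6946.4 / 11.4 ≈ 609.33.
y: need Σw·y = 33.7·192 = 6470.4. Existing = 4.5·248 + 5.2·131 + 5.4·114 + 2.2·179 + 5.0·215 = 3881.6. Remainder 2588.8 / 11.4 ≈ 227.09.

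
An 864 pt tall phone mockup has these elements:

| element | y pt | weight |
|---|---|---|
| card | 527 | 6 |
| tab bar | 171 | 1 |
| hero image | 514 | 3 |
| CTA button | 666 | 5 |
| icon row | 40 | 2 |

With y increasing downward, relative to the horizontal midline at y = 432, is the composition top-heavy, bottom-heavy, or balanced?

bottom-heavy

Σw = 6 + 1 + 3 + 5 + 2 = 17.
Σw·y = 6·527 + 1·171 + 3·514 + 5·666 + 2·40 = 8285, so ȳ = 8285/17 ≈ 487.35.
Since 487.4 is below (larger y than) 432, the composition reads bottom-heavy.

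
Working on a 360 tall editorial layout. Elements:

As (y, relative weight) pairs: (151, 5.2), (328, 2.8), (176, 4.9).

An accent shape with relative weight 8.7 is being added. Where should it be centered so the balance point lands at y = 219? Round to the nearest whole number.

y ≈ 249

With the accent shape, Σw becomes 5.2 + 2.8 + 4.9 + 8.7 = 21.6.
y: target moment 21.6×219 = 4730.4; current 5.2·151 + 2.8·328 + 4.9·176 = 2566.0; the accent shape supplies 2164.4, so y = 2164.4/8.7 ≈ 248.78.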